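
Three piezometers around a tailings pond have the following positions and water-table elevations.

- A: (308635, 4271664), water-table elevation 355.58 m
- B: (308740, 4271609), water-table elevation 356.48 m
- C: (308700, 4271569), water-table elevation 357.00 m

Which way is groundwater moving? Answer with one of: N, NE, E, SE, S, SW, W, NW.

N

Three-point gradient (reference A): Δ to B = (105, -55, +0.90), Δ to C = (65, -95, +1.42).
∂h/∂x = +0.001156, ∂h/∂y = -0.01416 (det = -6400).
Flow = −∇h = (-0.001156 east, +0.01416 north), which points north.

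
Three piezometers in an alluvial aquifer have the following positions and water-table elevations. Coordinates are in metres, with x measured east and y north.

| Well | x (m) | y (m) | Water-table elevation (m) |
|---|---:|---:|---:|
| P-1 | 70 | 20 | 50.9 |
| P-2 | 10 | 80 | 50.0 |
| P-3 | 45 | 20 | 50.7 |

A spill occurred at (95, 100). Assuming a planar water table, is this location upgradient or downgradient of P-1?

Three-point gradient (reference P-1): Δ to P-2 = (-60, 60, -0.9), Δ to P-3 = (-25, 0, -0.2).
∂h/∂x = +0.008000, ∂h/∂y = -0.007000 (det = 1500).
Head at (95, 100) = 50.9 + (+0.008000)·(25) + (-0.007000)·(80) = 50.54 m.
That is lower than the 50.9 m at P-1, so the point is downgradient.

downgradient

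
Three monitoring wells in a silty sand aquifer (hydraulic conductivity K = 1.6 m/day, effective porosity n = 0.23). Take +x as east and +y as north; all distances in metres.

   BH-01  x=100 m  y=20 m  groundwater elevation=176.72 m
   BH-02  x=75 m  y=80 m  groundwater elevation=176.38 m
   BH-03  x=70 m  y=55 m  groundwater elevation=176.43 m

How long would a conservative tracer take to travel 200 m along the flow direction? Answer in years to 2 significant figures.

12 years

Differences from BH-01: to BH-02 (Δx, Δy, Δh) = (-25, 60, -0.34); to BH-03 = (-30, 35, -0.29).
Solve a·Δx + b·Δy = Δh: det = (-25)·35 − (-30)·60 = 925.
∂h/∂x = [(-0.34)·35 − (-0.29)·60] / 925 = +0.005946
∂h/∂y = [(-25)·(-0.29) − (-30)·(-0.34)] / 925 = -0.003189
|∇h| = √(0.005946² + -0.003189²) = 0.006747
Seepage velocity v = K·i/n = 1.6 × 0.006747 / 0.23 = 0.04694 m/day.
t = 200 / 0.04694 = 4261 days = 11.7 years.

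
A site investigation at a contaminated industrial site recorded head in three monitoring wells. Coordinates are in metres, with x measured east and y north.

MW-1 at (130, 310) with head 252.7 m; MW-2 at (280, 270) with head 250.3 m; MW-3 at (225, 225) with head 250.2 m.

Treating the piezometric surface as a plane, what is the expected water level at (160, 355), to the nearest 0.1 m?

253.1 m

Differences from MW-1: to MW-2 (Δx, Δy, Δh) = (150, -40, -2.4); to MW-3 = (95, -85, -2.5).
Solve a·Δx + b·Δy = Δh: det = 150·(-85) − 95·(-40) = -8950.
∂h/∂x = [(-2.4)·(-85) − (-2.5)·(-40)] / -8950 = -0.01162
∂h/∂y = [150·(-2.5) − 95·(-2.4)] / -8950 = +0.01642
h(160, 355) = 252.7 + (-0.01162)·(30) + (+0.01642)·(45) = 252.7 -0.349 +0.739 = 253.091 m.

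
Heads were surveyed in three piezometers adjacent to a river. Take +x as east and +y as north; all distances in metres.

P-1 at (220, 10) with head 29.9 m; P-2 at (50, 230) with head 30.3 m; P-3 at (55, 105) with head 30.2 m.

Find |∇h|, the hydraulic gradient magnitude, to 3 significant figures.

0.00158

Taking P-1 as reference: P-2−P-1 = (-170, 220, +0.4); P-3−P-1 = (-165, 95, +0.3).
Solve a·Δx + b·Δy = Δh: det = (-170)·95 − (-165)·220 = 20150.
∂h/∂x = [(+0.4)·95 − (+0.3)·220] / 20150 = -0.001390
∂h/∂y = [(-170)·(+0.3) − (-165)·(+0.4)] / 20150 = +0.0007444
|∇h| = √(-0.001390² + 0.0007444²) = 0.001577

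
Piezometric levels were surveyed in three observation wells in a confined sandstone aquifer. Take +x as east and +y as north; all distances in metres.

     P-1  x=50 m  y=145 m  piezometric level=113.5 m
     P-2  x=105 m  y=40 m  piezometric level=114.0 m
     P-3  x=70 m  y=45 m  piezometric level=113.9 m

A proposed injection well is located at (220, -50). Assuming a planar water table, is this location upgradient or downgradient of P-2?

With h = a·x + b·y + c and P-1 as origin, the differences give:
  55·a + (-105)·b = +0.5
  20·a + (-100)·b = +0.4
Eliminate b (×(-100) and ×(-105), subtract): -3400·a = -8.00 → a = ∂h/∂x = +0.002353
Back-substitute: b = ∂h/∂y = -0.003529.
Head at (220, -50) = 113.5 + (+0.002353)·(170) + (-0.003529)·(-195) = 114.59 m.
That is higher than the 114.0 m at P-2, so the point is upgradient.

upgradient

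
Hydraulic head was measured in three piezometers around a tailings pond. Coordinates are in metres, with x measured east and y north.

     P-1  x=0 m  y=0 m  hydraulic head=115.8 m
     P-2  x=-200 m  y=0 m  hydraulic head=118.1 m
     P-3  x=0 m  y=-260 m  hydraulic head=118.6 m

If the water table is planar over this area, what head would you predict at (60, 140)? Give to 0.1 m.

113.6 m

∂h/∂x = (118.1 − 115.8) / (-200 − 0) = -0.01150
∂h/∂y = (118.6 − 115.8) / (-260 − 0) = -0.01077
h(60, 140) = 115.8 + (-0.01150)·(60) + (-0.01077)·(140) = 115.8 -0.690 -1.508 = 113.602 m.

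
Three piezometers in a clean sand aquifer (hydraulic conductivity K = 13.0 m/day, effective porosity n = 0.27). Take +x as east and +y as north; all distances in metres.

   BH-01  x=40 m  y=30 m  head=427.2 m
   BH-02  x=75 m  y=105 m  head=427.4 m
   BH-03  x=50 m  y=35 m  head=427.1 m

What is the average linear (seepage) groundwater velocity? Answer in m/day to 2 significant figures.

Differences from BH-01: to BH-02 (Δx, Δy, Δh) = (35, 75, +0.2); to BH-03 = (10, 5, -0.1).
Solve a·Δx + b·Δy = Δh: det = 35·5 − 10·75 = -575.
∂h/∂x = [(+0.2)·5 − (-0.1)·75] / -575 = -0.01478
∂h/∂y = [35·(-0.1) − 10·(+0.2)] / -575 = +0.009565
|∇h| = √(-0.01478² + 0.009565²) = 0.01761
Seepage velocity v = K·i/n = 13.0 × 0.01761 / 0.27 = 0.8479 m/day.

0.85 m/day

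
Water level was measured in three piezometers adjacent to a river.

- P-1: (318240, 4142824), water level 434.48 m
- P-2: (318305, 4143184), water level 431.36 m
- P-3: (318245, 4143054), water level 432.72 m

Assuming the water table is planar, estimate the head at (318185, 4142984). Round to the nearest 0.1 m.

With h = a·x + b·y + c and P-1 as origin, the differences give:
  65·a + 360·b = -3.12
  5·a + 230·b = -1.76
Eliminate b (×230 and ×360, subtract): 13150·a = -84.000 → a = ∂h/∂x = -0.006388
Back-substitute: b = ∂h/∂y = -0.007513.
h(318185, 4142984) = 434.48 + (-0.006388)·(-55) + (-0.007513)·(160) = 434.48 +0.351 -1.202 = 433.629 m.

433.6 m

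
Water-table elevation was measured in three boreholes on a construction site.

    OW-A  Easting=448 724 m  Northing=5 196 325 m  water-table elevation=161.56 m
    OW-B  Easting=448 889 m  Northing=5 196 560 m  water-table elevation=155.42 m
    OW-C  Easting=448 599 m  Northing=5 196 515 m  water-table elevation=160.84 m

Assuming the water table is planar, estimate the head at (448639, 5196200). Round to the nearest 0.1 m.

164.8 m

With h = a·x + b·y + c and OW-A as origin, the differences give:
  165·a + 235·b = -6.14
  (-125)·a + 190·b = -0.72
Eliminate b (×190 and ×235, subtract): 60725·a = -997.400 → a = ∂h/∂x = -0.01642
Back-substitute: b = ∂h/∂y = -0.01460.
h(448639, 5196200) = 161.56 + (-0.01642)·(-85) + (-0.01460)·(-125) = 161.56 +1.396 +1.824 = 164.781 m.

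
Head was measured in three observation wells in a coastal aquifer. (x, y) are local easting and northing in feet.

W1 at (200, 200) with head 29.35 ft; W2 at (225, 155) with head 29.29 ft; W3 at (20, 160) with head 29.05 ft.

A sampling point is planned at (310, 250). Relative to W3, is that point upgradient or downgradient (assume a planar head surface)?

upgradient

With h = a·x + b·y + c and W1 as origin, the differences give:
  25·a + (-45)·b = -0.06
  (-180)·a + (-40)·b = -0.30
Eliminate b (×(-40) and ×(-45), subtract): -9100·a = -11.100 → a = ∂h/∂x = +0.001220
Back-substitute: b = ∂h/∂y = +0.002011.
Head at (310, 250) = 29.35 + (+0.001220)·(110) + (+0.002011)·(50) = 29.58 ft.
That is higher than the 29.05 ft at W3, so the point is upgradient.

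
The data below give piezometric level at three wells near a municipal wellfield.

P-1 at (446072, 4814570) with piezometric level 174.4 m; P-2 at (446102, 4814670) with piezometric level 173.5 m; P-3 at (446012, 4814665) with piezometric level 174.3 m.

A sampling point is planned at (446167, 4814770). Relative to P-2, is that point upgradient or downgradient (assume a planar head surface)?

With h = a·x + b·y + c and P-1 as origin, the differences give:
  30·a + 100·b = -0.9
  (-60)·a + 95·b = -0.1
Eliminate b (×95 and ×100, subtract): 8850·a = -75.50 → a = ∂h/∂x = -0.008531
Back-substitute: b = ∂h/∂y = -0.006441.
Head at (446167, 4814770) = 174.4 + (-0.008531)·(95) + (-0.006441)·(200) = 172.30 m.
That is lower than the 173.5 m at P-2, so the point is downgradient.

downgradient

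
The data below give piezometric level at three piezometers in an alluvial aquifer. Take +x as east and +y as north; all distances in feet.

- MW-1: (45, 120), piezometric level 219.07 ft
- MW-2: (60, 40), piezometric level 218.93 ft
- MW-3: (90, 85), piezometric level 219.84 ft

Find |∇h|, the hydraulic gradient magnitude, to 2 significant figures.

0.022

Taking MW-1 as reference: MW-2−MW-1 = (15, -80, -0.14); MW-3−MW-1 = (45, -35, +0.77).
Solve a·Δx + b·Δy = Δh: det = 15·(-35) − 45·(-80) = 3075.
∂h/∂x = [(-0.14)·(-35) − (+0.77)·(-80)] / 3075 = +0.02163
∂h/∂y = [15·(+0.77) − 45·(-0.14)] / 3075 = +0.005805
|∇h| = √(0.02163² + 0.005805²) = 0.0224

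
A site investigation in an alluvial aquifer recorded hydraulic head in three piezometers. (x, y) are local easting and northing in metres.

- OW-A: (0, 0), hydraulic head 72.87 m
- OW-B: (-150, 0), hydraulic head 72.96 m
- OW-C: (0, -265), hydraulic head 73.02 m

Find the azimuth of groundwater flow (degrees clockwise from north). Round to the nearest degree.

047°

∂h/∂x = (72.96 − 72.87) / (-150 − 0) = -0.0006000
∂h/∂y = (73.02 − 72.87) / (-265 − 0) = -0.0005660
Flow direction (−∇h) has components (+0.0006000 E, +0.0005660 N).
Azimuth = atan2(E, N) = atan2(+0.0006000, +0.0005660) = 46.7° ≈ 047°.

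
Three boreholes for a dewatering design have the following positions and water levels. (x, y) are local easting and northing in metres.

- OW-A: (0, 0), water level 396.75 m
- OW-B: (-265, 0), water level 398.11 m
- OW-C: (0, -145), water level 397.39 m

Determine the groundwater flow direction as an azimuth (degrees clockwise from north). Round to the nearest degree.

049°

∂h/∂x = (398.11 − 396.75) / (-265 − 0) = -0.005132
∂h/∂y = (397.39 − 396.75) / (-145 − 0) = -0.004414
Flow direction (−∇h) has components (+0.005132 E, +0.004414 N).
Azimuth = atan2(E, N) = atan2(+0.005132, +0.004414) = 49.3° ≈ 049°.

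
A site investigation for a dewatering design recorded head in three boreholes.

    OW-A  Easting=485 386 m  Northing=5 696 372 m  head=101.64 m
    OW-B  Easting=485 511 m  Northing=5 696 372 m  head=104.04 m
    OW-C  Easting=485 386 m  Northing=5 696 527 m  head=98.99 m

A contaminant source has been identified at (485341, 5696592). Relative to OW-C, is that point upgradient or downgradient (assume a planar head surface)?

∂h/∂x = (104.04 − 101.64) / (485511 − 485386) = +0.01920
∂h/∂y = (98.99 − 101.64) / (5696527 − 5696372) = -0.01710
Head at (485341, 5696592) = 101.64 + (+0.01920)·(-45) + (-0.01710)·(220) = 97.01 m.
That is lower than the 98.99 m at OW-C, so the point is downgradient.

downgradient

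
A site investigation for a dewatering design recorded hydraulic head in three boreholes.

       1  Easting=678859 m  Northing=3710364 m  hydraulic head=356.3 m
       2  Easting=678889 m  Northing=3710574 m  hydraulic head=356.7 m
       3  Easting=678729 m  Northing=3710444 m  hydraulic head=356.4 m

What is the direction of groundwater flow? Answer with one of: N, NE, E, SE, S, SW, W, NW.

S

With h = a·x + b·y + c and 1 as origin, the differences give:
  30·a + 210·b = +0.4
  (-130)·a + 80·b = +0.1
Eliminate b (×80 and ×210, subtract): 29700·a = 11.00 → a = ∂h/∂x = +0.0003704
Back-substitute: b = ∂h/∂y = +0.001852.
Flow = −∇h = (-0.0003704 east, -0.001852 north), which points south.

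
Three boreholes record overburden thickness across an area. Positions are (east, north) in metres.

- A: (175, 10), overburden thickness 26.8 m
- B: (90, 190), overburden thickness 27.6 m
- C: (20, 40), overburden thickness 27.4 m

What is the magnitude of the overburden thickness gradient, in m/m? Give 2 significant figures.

Differences from A: to B (Δx, Δy, Δh) = (-85, 180, +0.8); to C = (-155, 30, +0.6).
Determinant of the coordinate differences = (-85)·30 − (-155)·180 = 25350.
∂d/∂x = [(+0.8)·30 − (+0.6)·180] / 25350 = -0.003314
∂d/∂y = [(-85)·(+0.6) − (-155)·(+0.8)] / 25350 = +0.002880
|∇f| = √(-0.003314² + 0.002880²) = 0.004391 m/m

0.0044 m/m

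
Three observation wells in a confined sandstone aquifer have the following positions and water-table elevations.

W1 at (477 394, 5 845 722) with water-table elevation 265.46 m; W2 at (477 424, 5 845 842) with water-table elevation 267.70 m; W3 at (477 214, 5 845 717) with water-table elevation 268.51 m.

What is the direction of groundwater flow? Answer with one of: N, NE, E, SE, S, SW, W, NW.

Three-point gradient (reference W1): Δ to W2 = (30, 120, +2.24), Δ to W3 = (-180, -5, +3.05).
∂h/∂x = -0.01759, ∂h/∂y = +0.02306 (det = 21450).
Flow = −∇h = (+0.01759 east, -0.02306 north), which points southeast.

SE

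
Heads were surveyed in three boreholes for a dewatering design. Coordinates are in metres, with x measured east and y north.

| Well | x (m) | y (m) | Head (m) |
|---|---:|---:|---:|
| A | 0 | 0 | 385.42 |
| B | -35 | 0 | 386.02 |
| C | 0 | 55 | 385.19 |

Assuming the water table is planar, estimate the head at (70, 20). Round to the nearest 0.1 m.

∂h/∂x = (386.02 − 385.42) / (-35 − 0) = -0.01714
∂h/∂y = (385.19 − 385.42) / (55 − 0) = -0.004182
h(70, 20) = 385.42 + (-0.01714)·(70) + (-0.004182)·(20) = 385.42 -1.200 -0.084 = 384.136 m.

384.1 m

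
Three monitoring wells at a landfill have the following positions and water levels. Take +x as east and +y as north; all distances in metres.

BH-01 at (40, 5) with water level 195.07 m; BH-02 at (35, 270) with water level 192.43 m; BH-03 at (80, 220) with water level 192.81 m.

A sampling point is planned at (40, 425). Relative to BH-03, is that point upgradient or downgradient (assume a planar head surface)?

Differences from BH-01: to BH-02 (Δx, Δy, Δh) = (-5, 265, -2.64); to BH-03 = (40, 215, -2.26).
Solve a·Δx + b·Δy = Δh: det = (-5)·215 − 40·265 = -11675.
∂h/∂x = [(-2.64)·215 − (-2.26)·265] / -11675 = -0.002681
∂h/∂y = [(-5)·(-2.26) − 40·(-2.64)] / -11675 = -0.01001
Head at (40, 425) = 195.07 + (-0.002681)·(0) + (-0.01001)·(420) = 190.86 m.
That is lower than the 192.81 m at BH-03, so the point is downgradient.

downgradient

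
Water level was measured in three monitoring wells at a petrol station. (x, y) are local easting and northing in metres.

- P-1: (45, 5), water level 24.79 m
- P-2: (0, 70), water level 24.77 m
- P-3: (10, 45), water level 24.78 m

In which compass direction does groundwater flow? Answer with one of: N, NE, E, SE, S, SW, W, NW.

NE

With h = a·x + b·y + c and P-1 as origin, the differences give:
  (-45)·a + 65·b = -0.02
  (-35)·a + 40·b = -0.01
Eliminate b (×40 and ×65, subtract): 475·a = -0.150 → a = ∂h/∂x = -0.0003158
Back-substitute: b = ∂h/∂y = -0.0005263.
Flow = −∇h = (+0.0003158 east, +0.0005263 north), which points northeast.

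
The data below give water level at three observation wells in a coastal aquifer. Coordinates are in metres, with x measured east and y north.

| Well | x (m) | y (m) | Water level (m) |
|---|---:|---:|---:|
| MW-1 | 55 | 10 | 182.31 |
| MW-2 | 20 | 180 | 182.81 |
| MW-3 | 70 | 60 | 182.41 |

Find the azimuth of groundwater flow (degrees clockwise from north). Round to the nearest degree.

Taking MW-1 as reference: MW-2−MW-1 = (-35, 170, +0.50); MW-3−MW-1 = (15, 50, +0.10).
Determinant of the coordinate differences = (-35)·50 − 15·170 = -4300.
∂h/∂x = [(+0.50)·50 − (+0.10)·170] / -4300 = -0.001860
∂h/∂y = [(-35)·(+0.10) − 15·(+0.50)] / -4300 = +0.002558
Flow direction (−∇h) has components (+0.001860 E, -0.002558 N).
Azimuth = atan2(E, N) = atan2(+0.001860, -0.002558) = 144.0° ≈ 144°.

144°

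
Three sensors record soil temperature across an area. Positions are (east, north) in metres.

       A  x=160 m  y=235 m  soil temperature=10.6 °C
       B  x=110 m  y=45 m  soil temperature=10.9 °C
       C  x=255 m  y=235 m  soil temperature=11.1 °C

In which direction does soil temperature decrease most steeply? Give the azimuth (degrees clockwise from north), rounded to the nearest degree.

299°

With T = a·x + b·y + c and A as origin, the differences give:
  (-50)·a + (-190)·b = +0.3
  95·a + 0·b = +0.5
Eliminate b (×0 and ×(-190), subtract): 18050·a = 95.00 → a = ∂T/∂x = +0.005263
Back-substitute: b = ∂T/∂y = -0.002964.
Steepest decrease is along −∇f: components (-0.005263 E, +0.002964 N).
Azimuth = atan2(-0.005263, +0.002964) = 299.4° ≈ 299°.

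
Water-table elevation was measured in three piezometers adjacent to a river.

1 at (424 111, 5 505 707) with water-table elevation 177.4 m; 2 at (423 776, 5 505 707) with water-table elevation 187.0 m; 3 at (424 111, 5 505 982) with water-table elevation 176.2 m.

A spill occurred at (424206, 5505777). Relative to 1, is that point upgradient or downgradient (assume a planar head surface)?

∂h/∂x = (187.0 − 177.4) / (423776 − 424111) = -0.02866
∂h/∂y = (176.2 − 177.4) / (5505982 − 5505707) = -0.004364
Head at (424206, 5505777) = 177.4 + (-0.02866)·(95) + (-0.004364)·(70) = 174.37 m.
That is lower than the 177.4 m at 1, so the point is downgradient.

downgradient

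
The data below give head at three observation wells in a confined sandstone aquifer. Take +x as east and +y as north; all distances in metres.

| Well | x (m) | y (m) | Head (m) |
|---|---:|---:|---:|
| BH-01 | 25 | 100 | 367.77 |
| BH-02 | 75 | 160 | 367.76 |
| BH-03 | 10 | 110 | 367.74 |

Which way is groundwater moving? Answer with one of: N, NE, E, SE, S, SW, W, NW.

NW

With h = a·x + b·y + c and BH-01 as origin, the differences give:
  50·a + 60·b = -0.01
  (-15)·a + 10·b = -0.03
Eliminate b (×10 and ×60, subtract): 1400·a = 1.700 → a = ∂h/∂x = +0.001214
Back-substitute: b = ∂h/∂y = -0.001179.
Flow = −∇h = (-0.001214 east, +0.001179 north), which points northwest.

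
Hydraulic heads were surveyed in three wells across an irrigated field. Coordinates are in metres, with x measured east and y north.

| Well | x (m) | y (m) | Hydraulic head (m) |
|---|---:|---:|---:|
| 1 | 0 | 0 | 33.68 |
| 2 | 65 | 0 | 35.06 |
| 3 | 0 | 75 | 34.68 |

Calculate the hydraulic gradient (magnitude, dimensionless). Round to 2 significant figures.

0.025

∂h/∂x = (35.06 − 33.68) / (65 − 0) = +0.02123
∂h/∂y = (34.68 − 33.68) / (75 − 0) = +0.01333
|∇h| = √(0.02123² + 0.01333²) = 0.02507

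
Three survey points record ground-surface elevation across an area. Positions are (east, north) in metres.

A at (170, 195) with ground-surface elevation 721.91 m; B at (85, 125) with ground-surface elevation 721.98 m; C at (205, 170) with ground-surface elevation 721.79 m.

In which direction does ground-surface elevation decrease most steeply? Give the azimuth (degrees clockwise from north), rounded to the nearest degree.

With z = a·x + b·y + c and A as origin, the differences give:
  (-85)·a + (-70)·b = +0.07
  35·a + (-25)·b = -0.12
Eliminate b (×(-25) and ×(-70), subtract): 4575·a = -10.150 → a = ∂z/∂x = -0.002219
Back-substitute: b = ∂z/∂y = +0.001694.
Steepest decrease is along −∇f: components (+0.002219 E, -0.001694 N).
Azimuth = atan2(+0.002219, -0.001694) = 127.4° ≈ 127°.

127°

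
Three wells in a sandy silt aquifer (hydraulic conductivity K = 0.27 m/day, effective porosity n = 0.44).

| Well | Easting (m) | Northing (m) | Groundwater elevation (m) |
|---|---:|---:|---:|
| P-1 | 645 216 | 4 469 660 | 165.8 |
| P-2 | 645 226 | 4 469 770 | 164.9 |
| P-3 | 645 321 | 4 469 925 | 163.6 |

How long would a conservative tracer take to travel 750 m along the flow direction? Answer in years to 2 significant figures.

410 years

Differences from P-1: to P-2 (Δx, Δy, Δh) = (10, 110, -0.9); to P-3 = (105, 265, -2.2).
Determinant of the coordinate differences = 10·265 − 105·110 = -8900.
∂h/∂x = [(-0.9)·265 − (-2.2)·110] / -8900 = -0.0003933
∂h/∂y = [10·(-2.2) − 105·(-0.9)] / -8900 = -0.008146
|∇h| = √(-0.0003933² + -0.008146²) = 0.008155
Seepage velocity v = K·i/n = 0.27 × 0.008155 / 0.44 = 0.005004 m/day.
t = 750 / 0.005004 = 1.499e+05 days = 410 years.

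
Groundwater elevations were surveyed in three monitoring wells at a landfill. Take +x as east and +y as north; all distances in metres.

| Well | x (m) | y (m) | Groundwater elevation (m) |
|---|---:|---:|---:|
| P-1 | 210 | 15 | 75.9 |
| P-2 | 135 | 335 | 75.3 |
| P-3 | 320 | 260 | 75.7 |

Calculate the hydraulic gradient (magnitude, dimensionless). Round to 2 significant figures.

Taking P-1 as reference: P-2−P-1 = (-75, 320, -0.6); P-3−P-1 = (110, 245, -0.2).
Determinant of the coordinate differences = (-75)·245 − 110·320 = -53575.
∂h/∂x = [(-0.6)·245 − (-0.2)·320] / -53575 = +0.001549
∂h/∂y = [(-75)·(-0.2) − 110·(-0.6)] / -53575 = -0.001512
|∇h| = √(0.001549² + -0.001512²) = 0.002165

0.0022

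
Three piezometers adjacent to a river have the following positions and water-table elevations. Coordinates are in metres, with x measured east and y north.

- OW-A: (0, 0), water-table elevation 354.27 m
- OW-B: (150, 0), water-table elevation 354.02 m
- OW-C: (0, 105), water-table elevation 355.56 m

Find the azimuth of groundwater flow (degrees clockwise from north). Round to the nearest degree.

∂h/∂x = (354.02 − 354.27) / (150 − 0) = -0.001667
∂h/∂y = (355.56 − 354.27) / (105 − 0) = +0.01229
Flow direction (−∇h) has components (+0.001667 E, -0.01229 N).
Azimuth = atan2(E, N) = atan2(+0.001667, -0.01229) = 172.3° ≈ 172°.

172°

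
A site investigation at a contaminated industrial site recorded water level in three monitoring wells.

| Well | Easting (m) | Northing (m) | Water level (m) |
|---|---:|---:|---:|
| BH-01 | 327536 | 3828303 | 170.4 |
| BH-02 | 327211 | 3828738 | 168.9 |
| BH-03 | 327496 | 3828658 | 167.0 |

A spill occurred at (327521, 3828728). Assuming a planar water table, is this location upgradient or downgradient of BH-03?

downgradient

Three-point gradient (reference BH-01): Δ to BH-02 = (-325, 435, -1.5), Δ to BH-03 = (-40, 355, -3.4).
∂h/∂x = -0.009661, ∂h/∂y = -0.01067 (det = -97975).
Head at (327521, 3828728) = 170.4 + (-0.009661)·(-15) + (-0.01067)·(425) = 166.01 m.
That is lower than the 167.0 m at BH-03, so the point is downgradient.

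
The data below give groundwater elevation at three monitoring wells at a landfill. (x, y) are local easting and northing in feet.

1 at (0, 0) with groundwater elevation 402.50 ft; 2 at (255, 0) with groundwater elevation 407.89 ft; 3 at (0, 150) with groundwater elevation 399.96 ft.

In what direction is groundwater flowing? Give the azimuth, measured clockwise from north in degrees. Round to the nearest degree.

309°

∂h/∂x = (407.89 − 402.50) / (255 − 0) = +0.02114
∂h/∂y = (399.96 − 402.50) / (150 − 0) = -0.01693
Flow direction (−∇h) has components (-0.02114 E, +0.01693 N).
Azimuth = atan2(E, N) = atan2(-0.02114, +0.01693) = 308.7° ≈ 309°.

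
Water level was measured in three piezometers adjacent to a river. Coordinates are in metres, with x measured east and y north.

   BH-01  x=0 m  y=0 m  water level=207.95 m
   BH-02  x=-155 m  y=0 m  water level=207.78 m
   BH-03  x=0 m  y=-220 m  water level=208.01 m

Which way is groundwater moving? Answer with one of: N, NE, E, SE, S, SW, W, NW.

∂h/∂x = (207.78 − 207.95) / (-155 − 0) = +0.001097
∂h/∂y = (208.01 − 207.95) / (-220 − 0) = -0.0002727
Flow = −∇h = (-0.001097 east, +0.0002727 north), which points west.

W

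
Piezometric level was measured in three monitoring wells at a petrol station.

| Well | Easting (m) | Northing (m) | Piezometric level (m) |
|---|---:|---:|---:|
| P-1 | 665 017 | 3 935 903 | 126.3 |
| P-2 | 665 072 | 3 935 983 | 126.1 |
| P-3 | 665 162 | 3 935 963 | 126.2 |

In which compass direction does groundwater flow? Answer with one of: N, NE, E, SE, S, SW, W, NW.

Taking P-1 as reference: P-2−P-1 = (55, 80, -0.2); P-3−P-1 = (145, 60, -0.1).
Solve a·Δx + b·Δy = Δh: det = 55·60 − 145·80 = -8300.
∂h/∂x = [(-0.2)·60 − (-0.1)·80] / -8300 = +0.0004819
∂h/∂y = [55·(-0.1) − 145·(-0.2)] / -8300 = -0.002831
Flow = −∇h = (-0.0004819 east, +0.002831 north), which points north.

N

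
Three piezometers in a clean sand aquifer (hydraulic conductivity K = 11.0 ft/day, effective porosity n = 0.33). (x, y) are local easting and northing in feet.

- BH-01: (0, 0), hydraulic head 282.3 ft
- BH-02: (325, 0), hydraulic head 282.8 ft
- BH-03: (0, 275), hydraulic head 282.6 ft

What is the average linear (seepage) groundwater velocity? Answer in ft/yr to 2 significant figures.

∂h/∂x = (282.8 − 282.3) / (325 − 0) = +0.001538
∂h/∂y = (282.6 − 282.3) / (275 − 0) = +0.001091
|∇h| = √(0.001538² + 0.001091²) = 0.001886
Seepage velocity v = K·i/n = 11.0 × 0.001886 / 0.33 = 0.06287 ft/day = 22.96 ft/yr.

23 ft/yr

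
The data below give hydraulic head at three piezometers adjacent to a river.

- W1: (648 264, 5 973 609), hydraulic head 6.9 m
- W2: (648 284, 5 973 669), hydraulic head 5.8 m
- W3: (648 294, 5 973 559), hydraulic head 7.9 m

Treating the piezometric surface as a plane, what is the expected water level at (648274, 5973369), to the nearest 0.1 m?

Taking W1 as reference: W2−W1 = (20, 60, -1.1); W3−W1 = (30, -50, +1.0).
Solve a·Δx + b·Δy = Δh: det = 20·(-50) − 30·60 = -2800.
∂h/∂x = [(-1.1)·(-50) − (+1.0)·60] / -2800 = +0.001786
∂h/∂y = [20·(+1.0) − 30·(-1.1)] / -2800 = -0.01893
h(648274, 5973369) = 6.9 + (+0.001786)·(10) + (-0.01893)·(-240) = 6.9 +0.018 +4.543 = 11.461 m.

11.5 m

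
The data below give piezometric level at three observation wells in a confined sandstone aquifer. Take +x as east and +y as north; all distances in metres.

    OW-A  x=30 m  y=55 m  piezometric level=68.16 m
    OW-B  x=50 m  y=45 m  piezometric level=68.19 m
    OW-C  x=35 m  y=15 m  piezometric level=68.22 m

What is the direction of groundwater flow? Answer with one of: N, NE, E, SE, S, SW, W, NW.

With h = a·x + b·y + c and OW-A as origin, the differences give:
  20·a + (-10)·b = +0.03
  5·a + (-40)·b = +0.06
Eliminate b (×(-40) and ×(-10), subtract): -750·a = -0.600 → a = ∂h/∂x = +0.0008000
Back-substitute: b = ∂h/∂y = -0.001400.
Flow = −∇h = (-0.0008000 east, +0.001400 north), which points northwest.

NW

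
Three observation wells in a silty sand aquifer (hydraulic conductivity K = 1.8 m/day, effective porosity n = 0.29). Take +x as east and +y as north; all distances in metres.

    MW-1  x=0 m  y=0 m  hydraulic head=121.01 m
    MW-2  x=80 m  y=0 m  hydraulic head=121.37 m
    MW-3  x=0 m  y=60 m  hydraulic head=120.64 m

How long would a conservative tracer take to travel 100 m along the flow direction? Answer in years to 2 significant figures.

5.8 years

∂h/∂x = (121.37 − 121.01) / (80 − 0) = +0.004500
∂h/∂y = (120.64 − 121.01) / (60 − 0) = -0.006167
|∇h| = √(0.004500² + -0.006167²) = 0.007634
Seepage velocity v = K·i/n = 1.8 × 0.007634 / 0.29 = 0.04738 m/day.
t = 100 / 0.04738 = 2111 days = 5.78 years.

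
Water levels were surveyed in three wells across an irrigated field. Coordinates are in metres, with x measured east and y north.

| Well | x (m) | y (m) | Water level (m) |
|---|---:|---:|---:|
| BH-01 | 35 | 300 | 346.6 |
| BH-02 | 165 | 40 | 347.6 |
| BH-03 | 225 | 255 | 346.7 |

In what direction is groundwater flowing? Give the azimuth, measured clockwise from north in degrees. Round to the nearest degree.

006°

Differences from BH-01: to BH-02 (Δx, Δy, Δh) = (130, -260, +1.0); to BH-03 = (190, -45, +0.1).
Solve a·Δx + b·Δy = Δh: det = 130·(-45) − 190·(-260) = 43550.
∂h/∂x = [(+1.0)·(-45) − (+0.1)·(-260)] / 43550 = -0.0004363
∂h/∂y = [130·(+0.1) − 190·(+1.0)] / 43550 = -0.004064
Flow direction (−∇h) has components (+0.0004363 E, +0.004064 N).
Azimuth = atan2(E, N) = atan2(+0.0004363, +0.004064) = 6.1° ≈ 006°.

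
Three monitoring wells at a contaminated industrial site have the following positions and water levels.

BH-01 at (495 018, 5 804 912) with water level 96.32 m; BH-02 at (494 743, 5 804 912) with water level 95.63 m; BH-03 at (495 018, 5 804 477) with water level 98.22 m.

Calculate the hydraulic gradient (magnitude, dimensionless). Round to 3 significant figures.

0.00504

∂h/∂x = (95.63 − 96.32) / (494743 − 495018) = +0.002509
∂h/∂y = (98.22 − 96.32) / (5804477 − 5804912) = -0.004368
|∇h| = √(0.002509² + -0.004368²) = 0.005037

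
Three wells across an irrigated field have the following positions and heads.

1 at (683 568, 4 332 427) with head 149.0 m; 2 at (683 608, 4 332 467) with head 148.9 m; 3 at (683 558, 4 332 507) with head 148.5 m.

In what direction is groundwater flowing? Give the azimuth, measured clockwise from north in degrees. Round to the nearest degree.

Taking 1 as reference: 2−1 = (40, 40, -0.1); 3−1 = (-10, 80, -0.5).
Solve a·Δx + b·Δy = Δh: det = 40·80 − (-10)·40 = 3600.
∂h/∂x = [(-0.1)·80 − (-0.5)·40] / 3600 = +0.003333
∂h/∂y = [40·(-0.5) − (-10)·(-0.1)] / 3600 = -0.005833
Flow direction (−∇h) has components (-0.003333 E, +0.005833 N).
Azimuth = atan2(E, N) = atan2(-0.003333, +0.005833) = 330.3° ≈ 330°.

330°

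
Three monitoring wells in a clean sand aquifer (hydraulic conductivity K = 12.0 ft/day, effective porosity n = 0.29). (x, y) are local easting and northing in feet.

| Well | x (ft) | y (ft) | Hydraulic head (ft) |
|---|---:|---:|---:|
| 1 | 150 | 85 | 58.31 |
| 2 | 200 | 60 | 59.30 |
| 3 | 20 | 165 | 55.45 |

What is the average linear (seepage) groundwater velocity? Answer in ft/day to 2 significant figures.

Differences from 1: to 2 (Δx, Δy, Δh) = (50, -25, +0.99); to 3 = (-130, 80, -2.86).
Determinant of the coordinate differences = 50·80 − (-130)·(-25) = 750.
∂h/∂x = [(+0.99)·80 − (-2.86)·(-25)] / 750 = +0.01027
∂h/∂y = [50·(-2.86) − (-130)·(+0.99)] / 750 = -0.01907
|∇h| = √(0.01027² + -0.01907²) = 0.02166
Seepage velocity v = K·i/n = 12.0 × 0.02166 / 0.29 = 0.8963 ft/day.

0.90 ft/day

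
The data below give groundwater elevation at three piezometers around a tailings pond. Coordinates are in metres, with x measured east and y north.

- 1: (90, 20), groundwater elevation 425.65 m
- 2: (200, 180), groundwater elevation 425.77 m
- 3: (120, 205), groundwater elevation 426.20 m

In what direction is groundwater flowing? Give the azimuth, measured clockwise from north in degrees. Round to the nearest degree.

131°

Differences from 1: to 2 (Δx, Δy, Δh) = (110, 160, +0.12); to 3 = (30, 185, +0.55).
Solve a·Δx + b·Δy = Δh: det = 110·185 − 30·160 = 15550.
∂h/∂x = [(+0.12)·185 − (+0.55)·160] / 15550 = -0.004232
∂h/∂y = [110·(+0.55) − 30·(+0.12)] / 15550 = +0.003659
Flow direction (−∇h) has components (+0.004232 E, -0.003659 N).
Azimuth = atan2(E, N) = atan2(+0.004232, -0.003659) = 130.9° ≈ 131°.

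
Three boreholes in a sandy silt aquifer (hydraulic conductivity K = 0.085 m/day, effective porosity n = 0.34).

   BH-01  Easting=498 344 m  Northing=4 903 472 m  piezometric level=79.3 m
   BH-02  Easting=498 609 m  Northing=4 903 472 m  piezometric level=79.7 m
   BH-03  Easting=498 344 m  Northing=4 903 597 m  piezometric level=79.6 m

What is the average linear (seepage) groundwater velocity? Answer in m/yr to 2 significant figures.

0.26 m/yr

∂h/∂x = (79.7 − 79.3) / (498609 − 498344) = +0.001509
∂h/∂y = (79.6 − 79.3) / (4903597 − 4903472) = +0.002400
|∇h| = √(0.001509² + 0.002400²) = 0.002835
Seepage velocity v = K·i/n = 0.085 × 0.002835 / 0.34 = 0.0007087 m/day = 0.2589 m/yr.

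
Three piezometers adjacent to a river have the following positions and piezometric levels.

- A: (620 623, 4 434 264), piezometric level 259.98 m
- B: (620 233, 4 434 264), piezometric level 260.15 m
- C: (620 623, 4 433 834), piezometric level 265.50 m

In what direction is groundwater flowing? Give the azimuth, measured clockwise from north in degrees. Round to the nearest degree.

∂h/∂x = (260.15 − 259.98) / (620233 − 620623) = -0.0004359
∂h/∂y = (265.50 − 259.98) / (4433834 − 4434264) = -0.01284
Flow direction (−∇h) has components (+0.0004359 E, +0.01284 N).
Azimuth = atan2(E, N) = atan2(+0.0004359, +0.01284) = 1.9° ≈ 002°.

002°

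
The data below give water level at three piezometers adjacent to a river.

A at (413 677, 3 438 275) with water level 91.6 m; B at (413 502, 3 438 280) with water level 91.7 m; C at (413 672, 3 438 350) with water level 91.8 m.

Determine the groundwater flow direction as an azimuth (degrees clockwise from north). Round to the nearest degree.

169°

With h = a·x + b·y + c and A as origin, the differences give:
  (-175)·a + 5·b = +0.1
  (-5)·a + 75·b = +0.2
Eliminate b (×75 and ×5, subtract): -13100·a = 6.50 → a = ∂h/∂x = -0.0004962
Back-substitute: b = ∂h/∂y = +0.002634.
Flow direction (−∇h) has components (+0.0004962 E, -0.002634 N).
Azimuth = atan2(E, N) = atan2(+0.0004962, -0.002634) = 169.3° ≈ 169°.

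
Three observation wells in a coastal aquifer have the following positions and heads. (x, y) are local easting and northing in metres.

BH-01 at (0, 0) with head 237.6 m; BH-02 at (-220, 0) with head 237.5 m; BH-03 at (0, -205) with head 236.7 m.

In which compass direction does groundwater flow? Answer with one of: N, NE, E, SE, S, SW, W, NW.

∂h/∂x = (237.5 − 237.6) / (-220 − 0) = +0.0004545
∂h/∂y = (236.7 − 237.6) / (-205 − 0) = +0.004390
Flow = −∇h = (-0.0004545 east, -0.004390 north), which points south.

S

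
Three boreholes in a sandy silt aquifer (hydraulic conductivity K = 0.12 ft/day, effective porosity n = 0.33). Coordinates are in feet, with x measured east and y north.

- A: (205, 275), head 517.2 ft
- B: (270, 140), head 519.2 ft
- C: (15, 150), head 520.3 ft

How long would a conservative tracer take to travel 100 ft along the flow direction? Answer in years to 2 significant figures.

42 years

Differences from A: to B (Δx, Δy, Δh) = (65, -135, +2.0); to C = (-190, -125, +3.1).
Determinant of the coordinate differences = 65·(-125) − (-190)·(-135) = -33775.
∂h/∂x = [(+2.0)·(-125) − (+3.1)·(-135)] / -33775 = -0.004989
∂h/∂y = [65·(+3.1) − (-190)·(+2.0)] / -33775 = -0.01722
|∇h| = √(-0.004989² + -0.01722²) = 0.01793
Seepage velocity v = K·i/n = 0.12 × 0.01793 / 0.33 = 0.00652 ft/day.
t = 100 / 0.00652 = 1.534e+04 days = 42 years.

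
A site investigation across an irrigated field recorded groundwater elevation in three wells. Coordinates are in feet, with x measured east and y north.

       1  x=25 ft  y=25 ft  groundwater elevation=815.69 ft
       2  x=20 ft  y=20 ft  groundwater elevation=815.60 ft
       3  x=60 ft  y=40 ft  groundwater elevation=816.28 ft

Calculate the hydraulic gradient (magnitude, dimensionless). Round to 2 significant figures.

Differences from 1: to 2 (Δx, Δy, Δh) = (-5, -5, -0.09); to 3 = (35, 15, +0.59).
Solve a·Δx + b·Δy = Δh: det = (-5)·15 − 35·(-5) = 100.
∂h/∂x = [(-0.09)·15 − (+0.59)·(-5)] / 100 = +0.01600
∂h/∂y = [(-5)·(+0.59) − 35·(-0.09)] / 100 = +0.002000
|∇h| = √(0.01600² + 0.002000²) = 0.01612

0.016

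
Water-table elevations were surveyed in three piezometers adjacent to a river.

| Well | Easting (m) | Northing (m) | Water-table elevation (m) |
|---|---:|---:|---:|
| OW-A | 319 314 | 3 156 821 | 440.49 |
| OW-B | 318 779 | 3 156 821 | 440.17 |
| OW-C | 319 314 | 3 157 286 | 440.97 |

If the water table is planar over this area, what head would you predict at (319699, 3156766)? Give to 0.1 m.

440.7 m

∂h/∂x = (440.17 − 440.49) / (318779 − 319314) = +0.0005981
∂h/∂y = (440.97 − 440.49) / (3157286 − 3156821) = +0.001032
h(319699, 3156766) = 440.49 + (+0.0005981)·(385) + (+0.001032)·(-55) = 440.49 +0.230 -0.057 = 440.664 m.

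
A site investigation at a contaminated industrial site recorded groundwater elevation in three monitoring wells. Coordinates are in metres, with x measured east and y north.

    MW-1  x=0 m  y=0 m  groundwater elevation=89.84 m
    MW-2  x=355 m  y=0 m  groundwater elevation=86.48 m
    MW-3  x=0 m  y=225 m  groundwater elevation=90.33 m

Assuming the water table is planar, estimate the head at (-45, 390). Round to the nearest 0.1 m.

∂h/∂x = (86.48 − 89.84) / (355 − 0) = -0.009465
∂h/∂y = (90.33 − 89.84) / (225 − 0) = +0.002178
h(-45, 390) = 89.84 + (-0.009465)·(-45) + (+0.002178)·(390) = 89.84 +0.426 +0.849 = 91.115 m.

91.1 m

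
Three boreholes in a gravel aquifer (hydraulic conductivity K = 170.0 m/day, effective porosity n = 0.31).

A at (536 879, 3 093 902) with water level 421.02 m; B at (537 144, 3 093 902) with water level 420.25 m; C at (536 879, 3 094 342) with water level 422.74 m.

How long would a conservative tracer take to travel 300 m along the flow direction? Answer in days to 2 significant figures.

110 days

∂h/∂x = (420.25 − 421.02) / (537144 − 536879) = -0.002906
∂h/∂y = (422.74 − 421.02) / (3094342 − 3093902) = +0.003909
|∇h| = √(-0.002906² + 0.003909²) = 0.004871
Seepage velocity v = K·i/n = 170.0 × 0.004871 / 0.31 = 2.671 m/day.
t = 300 / 2.671 = 112.3 days.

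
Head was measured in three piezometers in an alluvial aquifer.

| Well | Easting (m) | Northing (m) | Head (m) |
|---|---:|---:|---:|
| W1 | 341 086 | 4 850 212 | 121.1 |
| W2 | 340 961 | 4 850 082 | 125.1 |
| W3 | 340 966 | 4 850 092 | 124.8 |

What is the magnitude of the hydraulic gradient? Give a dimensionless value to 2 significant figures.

Three-point gradient (reference W1): Δ to W2 = (-125, -130, +4.0), Δ to W3 = (-120, -120, +3.7).
∂h/∂x = -0.001667, ∂h/∂y = -0.02917 (det = -600).
|∇h| = √(-0.001667² + -0.02917²) = 0.02922

0.029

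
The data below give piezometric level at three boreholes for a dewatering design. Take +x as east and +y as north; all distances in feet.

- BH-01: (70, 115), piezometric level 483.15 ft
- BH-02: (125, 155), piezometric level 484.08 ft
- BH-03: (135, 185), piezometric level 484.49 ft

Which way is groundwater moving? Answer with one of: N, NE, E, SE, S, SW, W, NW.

Differences from BH-01: to BH-02 (Δx, Δy, Δh) = (55, 40, +0.93); to BH-03 = (65, 70, +1.34).
Solve a·Δx + b·Δy = Δh: det = 55·70 − 65·40 = 1250.
∂h/∂x = [(+0.93)·70 − (+1.34)·40] / 1250 = +0.009200
∂h/∂y = [55·(+1.34) − 65·(+0.93)] / 1250 = +0.01060
Flow = −∇h = (-0.009200 east, -0.01060 north), which points southwest.

SW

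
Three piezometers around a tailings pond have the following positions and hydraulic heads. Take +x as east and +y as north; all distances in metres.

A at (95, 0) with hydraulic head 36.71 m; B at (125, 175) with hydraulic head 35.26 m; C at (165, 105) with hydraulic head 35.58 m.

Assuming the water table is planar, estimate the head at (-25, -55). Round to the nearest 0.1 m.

Taking A as reference: B−A = (30, 175, -1.45); C−A = (70, 105, -1.13).
Solve a·Δx + b·Δy = Δh: det = 30·105 − 70·175 = -9100.
∂h/∂x = [(-1.45)·105 − (-1.13)·175] / -9100 = -0.005000
∂h/∂y = [30·(-1.13) − 70·(-1.45)] / -9100 = -0.007429
h(-25, -55) = 36.71 + (-0.005000)·(-120) + (-0.007429)·(-55) = 36.71 +0.600 +0.409 = 37.719 m.

37.7 m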